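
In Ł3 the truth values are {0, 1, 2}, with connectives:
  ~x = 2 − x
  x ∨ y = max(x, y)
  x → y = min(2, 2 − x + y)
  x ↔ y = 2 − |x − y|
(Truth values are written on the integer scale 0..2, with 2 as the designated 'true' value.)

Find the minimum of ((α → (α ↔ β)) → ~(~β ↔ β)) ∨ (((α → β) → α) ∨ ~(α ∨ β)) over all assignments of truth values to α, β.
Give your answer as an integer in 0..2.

Take α = 0, β = 1:
α ↔ β = 0 ↔ 1 = 1
α → (α ↔ β) = 0 → 1 = 2
~β = ~1 = 1
~β ↔ β = 1 ↔ 1 = 2
~(~β ↔ β) = ~2 = 0
(α → (α ↔ β)) → ~(~β ↔ β) = 2 → 0 = 0
α → β = 0 → 1 = 2
(α → β) → α = 2 → 0 = 0
α ∨ β = 0 ∨ 1 = 1
~(α ∨ β) = ~1 = 1
((α → β) → α) ∨ ~(α ∨ β) = 0 ∨ 1 = 1
((α → (α ↔ β)) → ~(~β ↔ β)) ∨ (((α → β) → α) ∨ ~(α ∨ β)) = 0 ∨ 1 = 1
No assignment yields a value below 1, so this is the minimum.

1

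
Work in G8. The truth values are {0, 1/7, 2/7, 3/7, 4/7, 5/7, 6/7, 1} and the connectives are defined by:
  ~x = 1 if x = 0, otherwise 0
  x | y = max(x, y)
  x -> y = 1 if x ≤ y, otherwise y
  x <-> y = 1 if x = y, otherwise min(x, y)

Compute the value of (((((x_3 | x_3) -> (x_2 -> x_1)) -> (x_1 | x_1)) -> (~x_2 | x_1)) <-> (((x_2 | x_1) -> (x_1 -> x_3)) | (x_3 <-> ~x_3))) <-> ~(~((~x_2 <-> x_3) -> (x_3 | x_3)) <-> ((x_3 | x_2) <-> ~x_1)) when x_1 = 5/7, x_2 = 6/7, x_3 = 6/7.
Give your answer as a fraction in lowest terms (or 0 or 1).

x_3 | x_3 = 6/7 | 6/7 = 6/7
x_2 -> x_1 = 6/7 -> 5/7 = 5/7
(x_3 | x_3) -> (x_2 -> x_1) = 6/7 -> 5/7 = 5/7
x_1 | x_1 = 5/7 | 5/7 = 5/7
((x_3 | x_3) -> (x_2 -> x_1)) -> (x_1 | x_1) = 5/7 -> 5/7 = 1
~x_2 = ~6/7 = 0
~x_2 | x_1 = 0 | 5/7 = 5/7
(((x_3 | x_3) -> (x_2 -> x_1)) -> (x_1 | x_1)) -> (~x_2 | x_1) = 1 -> 5/7 = 5/7
x_2 | x_1 = 6/7 | 5/7 = 6/7
x_1 -> x_3 = 5/7 -> 6/7 = 1
(x_2 | x_1) -> (x_1 -> x_3) = 6/7 -> 1 = 1
~x_3 = ~6/7 = 0
x_3 <-> ~x_3 = 6/7 <-> 0 = 0
((x_2 | x_1) -> (x_1 -> x_3)) | (x_3 <-> ~x_3) = 1 | 0 = 1
((((x_3 | x_3) -> (x_2 -> x_1)) -> (x_1 | x_1)) -> (~x_2 | x_1)) <-> (((x_2 | x_1) -> (x_1 -> x_3)) | (x_3 <-> ~x_3)) = 5/7 <-> 1 = 5/7
~x_2 = ~6/7 = 0
~x_2 <-> x_3 = 0 <-> 6/7 = 0
x_3 | x_3 = 6/7 | 6/7 = 6/7
(~x_2 <-> x_3) -> (x_3 | x_3) = 0 -> 6/7 = 1
~((~x_2 <-> x_3) -> (x_3 | x_3)) = ~1 = 0
x_3 | x_2 = 6/7 | 6/7 = 6/7
~x_1 = ~5/7 = 0
(x_3 | x_2) <-> ~x_1 = 6/7 <-> 0 = 0
~((~x_2 <-> x_3) -> (x_3 | x_3)) <-> ((x_3 | x_2) <-> ~x_1) = 0 <-> 0 = 1
~(~((~x_2 <-> x_3) -> (x_3 | x_3)) <-> ((x_3 | x_2) <-> ~x_1)) = ~1 = 0
(((((x_3 | x_3) -> (x_2 -> x_1)) -> (x_1 | x_1)) -> (~x_2 | x_1)) <-> (((x_2 | x_1) -> (x_1 -> x_3)) | (x_3 <-> ~x_3))) <-> ~(~((~x_2 <-> x_3) -> (x_3 | x_3)) <-> ((x_3 | x_2) <-> ~x_1)) = 5/7 <-> 0 = 0

0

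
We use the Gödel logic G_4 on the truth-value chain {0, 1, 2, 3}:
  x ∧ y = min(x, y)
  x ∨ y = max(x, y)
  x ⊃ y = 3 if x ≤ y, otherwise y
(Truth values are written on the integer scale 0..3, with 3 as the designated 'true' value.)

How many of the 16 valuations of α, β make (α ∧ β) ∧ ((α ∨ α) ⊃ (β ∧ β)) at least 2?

α = 0, β = 0 ↦ 0  <
α = 0, β = 1 ↦ 0  <
α = 0, β = 2 ↦ 0  <
α = 0, β = 3 ↦ 0  <
α = 1, β = 0 ↦ 0  <
α = 1, β = 1 ↦ 1  <
α = 1, β = 2 ↦ 1  <
α = 1, β = 3 ↦ 1  <
α = 2, β = 0 ↦ 0  <
α = 2, β = 1 ↦ 1  <
α = 2, β = 2 ↦ 2  ≥
α = 2, β = 3 ↦ 2  ≥
α = 3, β = 0 ↦ 0  <
α = 3, β = 1 ↦ 1  <
α = 3, β = 2 ↦ 2  ≥
α = 3, β = 3 ↦ 3  ≥
So 4 of the 16 assignments meet the threshold.

4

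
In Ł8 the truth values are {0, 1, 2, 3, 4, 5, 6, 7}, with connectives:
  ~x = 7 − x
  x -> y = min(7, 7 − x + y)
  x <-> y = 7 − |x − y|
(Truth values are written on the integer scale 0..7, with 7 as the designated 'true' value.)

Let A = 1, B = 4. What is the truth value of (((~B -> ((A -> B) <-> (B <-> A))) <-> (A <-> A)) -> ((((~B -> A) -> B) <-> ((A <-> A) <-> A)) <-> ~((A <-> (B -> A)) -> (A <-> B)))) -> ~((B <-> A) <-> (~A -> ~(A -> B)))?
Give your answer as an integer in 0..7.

5

~B = ~4 = 3
A -> B = 1 -> 4 = 7
B <-> A = 4 <-> 1 = 4
(A -> B) <-> (B <-> A) = 7 <-> 4 = 4
~B -> ((A -> B) <-> (B <-> A)) = 3 -> 4 = 7
A <-> A = 1 <-> 1 = 7
(~B -> ((A -> B) <-> (B <-> A))) <-> (A <-> A) = 7 <-> 7 = 7
~B = ~4 = 3
~B -> A = 3 -> 1 = 5
(~B -> A) -> B = 5 -> 4 = 6
A <-> A = 1 <-> 1 = 7
(A <-> A) <-> A = 7 <-> 1 = 1
((~B -> A) -> B) <-> ((A <-> A) <-> A) = 6 <-> 1 = 2
B -> A = 4 -> 1 = 4
A <-> (B -> A) = 1 <-> 4 = 4
A <-> B = 1 <-> 4 = 4
(A <-> (B -> A)) -> (A <-> B) = 4 -> 4 = 7
~((A <-> (B -> A)) -> (A <-> B)) = ~7 = 0
(((~B -> A) -> B) <-> ((A <-> A) <-> A)) <-> ~((A <-> (B -> A)) -> (A <-> B)) = 2 <-> 0 = 5
((~B -> ((A -> B) <-> (B <-> A))) <-> (A <-> A)) -> ((((~B -> A) -> B) <-> ((A <-> A) <-> A)) <-> ~((A <-> (B -> A)) -> (A <-> B))) = 7 -> 5 = 5
B <-> A = 4 <-> 1 = 4
~A = ~1 = 6
A -> B = 1 -> 4 = 7
~(A -> B) = ~7 = 0
~A -> ~(A -> B) = 6 -> 0 = 1
(B <-> A) <-> (~A -> ~(A -> B)) = 4 <-> 1 = 4
~((B <-> A) <-> (~A -> ~(A -> B))) = ~4 = 3
(((~B -> ((A -> B) <-> (B <-> A))) <-> (A <-> A)) -> ((((~B -> A) -> B) <-> ((A <-> A) <-> A)) <-> ~((A <-> (B -> A)) -> (A <-> B)))) -> ~((B <-> A) <-> (~A -> ~(A -> B))) = 5 -> 3 = 5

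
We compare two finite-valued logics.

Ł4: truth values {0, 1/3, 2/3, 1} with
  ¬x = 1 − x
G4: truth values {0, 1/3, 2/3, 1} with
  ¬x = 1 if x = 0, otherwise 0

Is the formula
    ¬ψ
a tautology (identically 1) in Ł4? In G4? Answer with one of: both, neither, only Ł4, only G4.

neither

In Ł4: at ψ = 1/3 the value is 2/3 — not a tautology.
In G4: at ψ = 1/3 the value is 0 — not a tautology.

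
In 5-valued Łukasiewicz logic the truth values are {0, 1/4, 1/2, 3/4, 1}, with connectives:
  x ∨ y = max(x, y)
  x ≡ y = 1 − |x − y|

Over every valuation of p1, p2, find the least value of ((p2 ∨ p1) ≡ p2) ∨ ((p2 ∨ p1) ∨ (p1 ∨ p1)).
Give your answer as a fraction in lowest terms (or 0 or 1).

Take p1 = 1/2, p2 = 0:
p2 ∨ p1 = 0 ∨ 1/2 = 1/2
(p2 ∨ p1) ≡ p2 = 1/2 ≡ 0 = 1/2
p2 ∨ p1 = 0 ∨ 1/2 = 1/2
p1 ∨ p1 = 1/2 ∨ 1/2 = 1/2
(p2 ∨ p1) ∨ (p1 ∨ p1) = 1/2 ∨ 1/2 = 1/2
((p2 ∨ p1) ≡ p2) ∨ ((p2 ∨ p1) ∨ (p1 ∨ p1)) = 1/2 ∨ 1/2 = 1/2
No assignment yields a value below 1/2, so this is the minimum.

1/2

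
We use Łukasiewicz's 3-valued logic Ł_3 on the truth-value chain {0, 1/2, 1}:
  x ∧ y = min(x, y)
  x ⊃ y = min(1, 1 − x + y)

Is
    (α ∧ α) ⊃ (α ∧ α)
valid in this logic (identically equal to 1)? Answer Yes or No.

Yes

α = 0 ↦ 1
α = 1/2 ↦ 1
α = 1 ↦ 1
Every assignment gives a value ≥ 1.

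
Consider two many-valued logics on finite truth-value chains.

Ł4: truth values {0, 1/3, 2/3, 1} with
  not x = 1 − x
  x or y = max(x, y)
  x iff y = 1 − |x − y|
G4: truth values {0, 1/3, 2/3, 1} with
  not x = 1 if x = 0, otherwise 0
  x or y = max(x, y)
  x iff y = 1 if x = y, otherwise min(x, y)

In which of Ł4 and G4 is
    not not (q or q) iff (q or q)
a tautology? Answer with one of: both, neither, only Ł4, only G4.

only Ł4

In Ł4: every assignment gives 1 — tautology.
In G4: at q = 1/3 the value is 1/3 — not a tautology.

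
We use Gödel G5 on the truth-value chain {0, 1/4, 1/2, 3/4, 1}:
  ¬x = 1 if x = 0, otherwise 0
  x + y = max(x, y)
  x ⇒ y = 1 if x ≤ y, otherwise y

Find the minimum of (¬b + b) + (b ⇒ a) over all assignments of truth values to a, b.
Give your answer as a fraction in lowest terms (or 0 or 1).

1/4

Take a = 0, b = 1/4:
¬b = ¬1/4 = 0
¬b + b = 0 + 1/4 = 1/4
b ⇒ a = 1/4 ⇒ 0 = 0
(¬b + b) + (b ⇒ a) = 1/4 + 0 = 1/4
No assignment yields a value below 1/4, so this is the minimum.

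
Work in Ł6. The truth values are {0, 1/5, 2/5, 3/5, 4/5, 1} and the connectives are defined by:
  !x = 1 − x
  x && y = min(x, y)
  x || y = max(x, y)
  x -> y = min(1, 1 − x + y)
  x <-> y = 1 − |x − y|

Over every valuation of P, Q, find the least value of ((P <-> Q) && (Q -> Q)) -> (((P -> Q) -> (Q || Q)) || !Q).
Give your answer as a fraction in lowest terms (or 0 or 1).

3/5

Take P = 2/5, Q = 2/5:
P <-> Q = 2/5 <-> 2/5 = 1
Q -> Q = 2/5 -> 2/5 = 1
(P <-> Q) && (Q -> Q) = 1 && 1 = 1
P -> Q = 2/5 -> 2/5 = 1
Q || Q = 2/5 || 2/5 = 2/5
(P -> Q) -> (Q || Q) = 1 -> 2/5 = 2/5
!Q = !2/5 = 3/5
((P -> Q) -> (Q || Q)) || !Q = 2/5 || 3/5 = 3/5
((P <-> Q) && (Q -> Q)) -> (((P -> Q) -> (Q || Q)) || !Q) = 1 -> 3/5 = 3/5
No assignment yields a value below 3/5, so this is the minimum.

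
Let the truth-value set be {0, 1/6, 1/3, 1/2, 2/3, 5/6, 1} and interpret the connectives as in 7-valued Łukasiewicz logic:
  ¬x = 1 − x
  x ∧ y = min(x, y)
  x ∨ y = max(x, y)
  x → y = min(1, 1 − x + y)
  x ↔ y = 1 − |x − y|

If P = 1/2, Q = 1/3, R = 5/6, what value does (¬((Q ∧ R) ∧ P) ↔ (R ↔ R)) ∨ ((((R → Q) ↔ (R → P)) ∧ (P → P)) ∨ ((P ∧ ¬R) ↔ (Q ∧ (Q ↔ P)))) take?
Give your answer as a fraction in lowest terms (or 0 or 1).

5/6

Q ∧ R = 1/3 ∧ 5/6 = 1/3
(Q ∧ R) ∧ P = 1/3 ∧ 1/2 = 1/3
¬((Q ∧ R) ∧ P) = ¬1/3 = 2/3
R ↔ R = 5/6 ↔ 5/6 = 1
¬((Q ∧ R) ∧ P) ↔ (R ↔ R) = 2/3 ↔ 1 = 2/3
R → Q = 5/6 → 1/3 = 1/2
R → P = 5/6 → 1/2 = 2/3
(R → Q) ↔ (R → P) = 1/2 ↔ 2/3 = 5/6
P → P = 1/2 → 1/2 = 1
((R → Q) ↔ (R → P)) ∧ (P → P) = 5/6 ∧ 1 = 5/6
¬R = ¬5/6 = 1/6
P ∧ ¬R = 1/2 ∧ 1/6 = 1/6
Q ↔ P = 1/3 ↔ 1/2 = 5/6
Q ∧ (Q ↔ P) = 1/3 ∧ 5/6 = 1/3
(P ∧ ¬R) ↔ (Q ∧ (Q ↔ P)) = 1/6 ↔ 1/3 = 5/6
(((R → Q) ↔ (R → P)) ∧ (P → P)) ∨ ((P ∧ ¬R) ↔ (Q ∧ (Q ↔ P))) = 5/6 ∨ 5/6 = 5/6
(¬((Q ∧ R) ∧ P) ↔ (R ↔ R)) ∨ ((((R → Q) ↔ (R → P)) ∧ (P → P)) ∨ ((P ∧ ¬R) ↔ (Q ∧ (Q ↔ P)))) = 2/3 ∨ 5/6 = 5/6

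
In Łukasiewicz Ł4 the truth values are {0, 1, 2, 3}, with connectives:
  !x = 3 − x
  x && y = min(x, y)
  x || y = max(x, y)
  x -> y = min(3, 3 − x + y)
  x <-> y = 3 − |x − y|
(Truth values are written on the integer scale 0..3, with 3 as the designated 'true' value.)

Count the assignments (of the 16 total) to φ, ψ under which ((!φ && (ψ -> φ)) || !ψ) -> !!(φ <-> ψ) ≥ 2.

φ = 0, ψ = 0 ↦ 3  ≥
φ = 0, ψ = 1 ↦ 3  ≥
φ = 0, ψ = 2 ↦ 3  ≥
φ = 0, ψ = 3 ↦ 3  ≥
φ = 1, ψ = 0 ↦ 2  ≥
φ = 1, ψ = 1 ↦ 3  ≥
φ = 1, ψ = 2 ↦ 3  ≥
φ = 1, ψ = 3 ↦ 3  ≥
φ = 2, ψ = 0 ↦ 1  <
φ = 2, ψ = 1 ↦ 3  ≥
φ = 2, ψ = 2 ↦ 3  ≥
φ = 2, ψ = 3 ↦ 3  ≥
φ = 3, ψ = 0 ↦ 0  <
φ = 3, ψ = 1 ↦ 2  ≥
φ = 3, ψ = 2 ↦ 3  ≥
φ = 3, ψ = 3 ↦ 3  ≥
So 14 of the 16 assignments meet the threshold.

14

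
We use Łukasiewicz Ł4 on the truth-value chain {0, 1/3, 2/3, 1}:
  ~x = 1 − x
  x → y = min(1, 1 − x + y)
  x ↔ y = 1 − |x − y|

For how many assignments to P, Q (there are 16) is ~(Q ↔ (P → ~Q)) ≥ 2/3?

P = 0, Q = 0 ↦ 1  ≥
P = 0, Q = 1/3 ↦ 2/3  ≥
P = 0, Q = 2/3 ↦ 1/3  <
P = 0, Q = 1 ↦ 0  <
P = 1/3, Q = 0 ↦ 1  ≥
P = 1/3, Q = 1/3 ↦ 2/3  ≥
P = 1/3, Q = 2/3 ↦ 1/3  <
P = 1/3, Q = 1 ↦ 1/3  <
P = 2/3, Q = 0 ↦ 1  ≥
P = 2/3, Q = 1/3 ↦ 2/3  ≥
P = 2/3, Q = 2/3 ↦ 0  <
P = 2/3, Q = 1 ↦ 2/3  ≥
P = 1, Q = 0 ↦ 1  ≥
P = 1, Q = 1/3 ↦ 1/3  <
P = 1, Q = 2/3 ↦ 1/3  <
P = 1, Q = 1 ↦ 1  ≥
So 9 of the 16 assignments meet the threshold.

9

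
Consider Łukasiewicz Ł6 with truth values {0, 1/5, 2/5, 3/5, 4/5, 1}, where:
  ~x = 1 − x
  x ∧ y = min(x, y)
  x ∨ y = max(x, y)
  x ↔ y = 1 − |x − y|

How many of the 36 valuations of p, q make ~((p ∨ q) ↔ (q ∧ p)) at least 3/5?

value 1: 2 assignments (counts)
value 4/5: 4 assignments (counts)
value 3/5: 6 assignments (counts)
value 2/5: 8 assignments
value 1/5: 10 assignments
value 0: 6 assignments
So 12 of the 36 assignments meet the threshold.

12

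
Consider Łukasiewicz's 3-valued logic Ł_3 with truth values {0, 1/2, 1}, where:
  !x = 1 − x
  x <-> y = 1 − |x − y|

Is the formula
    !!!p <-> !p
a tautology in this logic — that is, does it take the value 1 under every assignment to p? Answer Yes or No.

p = 0 ↦ 1
p = 1/2 ↦ 1
p = 1 ↦ 1
Every assignment gives a value ≥ 1.

Yes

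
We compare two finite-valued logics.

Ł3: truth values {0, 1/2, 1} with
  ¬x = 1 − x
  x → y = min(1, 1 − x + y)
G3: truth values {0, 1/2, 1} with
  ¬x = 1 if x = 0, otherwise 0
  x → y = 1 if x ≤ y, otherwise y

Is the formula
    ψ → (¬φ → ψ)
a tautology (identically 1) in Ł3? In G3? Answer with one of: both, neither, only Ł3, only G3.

In Ł3: every assignment gives 1 — tautology.
In G3: every assignment gives 1 — tautology.

both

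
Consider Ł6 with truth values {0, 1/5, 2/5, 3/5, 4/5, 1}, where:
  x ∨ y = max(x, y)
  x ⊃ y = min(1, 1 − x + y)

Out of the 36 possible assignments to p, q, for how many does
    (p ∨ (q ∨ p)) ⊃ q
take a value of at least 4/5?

26

value 1: 21 assignments (counts)
value 4/5: 5 assignments (counts)
value 3/5: 4 assignments
value 2/5: 3 assignments
value 1/5: 2 assignments
value 0: 1 assignment
So 26 of the 36 assignments meet the threshold.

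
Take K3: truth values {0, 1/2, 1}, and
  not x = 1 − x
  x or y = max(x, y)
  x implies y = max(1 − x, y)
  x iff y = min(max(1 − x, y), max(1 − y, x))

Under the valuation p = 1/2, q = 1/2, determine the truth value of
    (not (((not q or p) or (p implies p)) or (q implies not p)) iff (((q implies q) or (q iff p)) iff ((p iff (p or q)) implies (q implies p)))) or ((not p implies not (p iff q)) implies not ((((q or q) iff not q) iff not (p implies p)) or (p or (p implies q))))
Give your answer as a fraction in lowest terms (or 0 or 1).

1/2

not q = not 1/2 = 1/2
not q or p = 1/2 or 1/2 = 1/2
p implies p = 1/2 implies 1/2 = 1/2
(not q or p) or (p implies p) = 1/2 or 1/2 = 1/2
not p = not 1/2 = 1/2
q implies not p = 1/2 implies 1/2 = 1/2
((not q or p) or (p implies p)) or (q implies not p) = 1/2 or 1/2 = 1/2
not (((not q or p) or (p implies p)) or (q implies not p)) = not 1/2 = 1/2
q implies q = 1/2 implies 1/2 = 1/2
q iff p = 1/2 iff 1/2 = 1/2
(q implies q) or (q iff p) = 1/2 or 1/2 = 1/2
p or q = 1/2 or 1/2 = 1/2
p iff (p or q) = 1/2 iff 1/2 = 1/2
q implies p = 1/2 implies 1/2 = 1/2
(p iff (p or q)) implies (q implies p) = 1/2 implies 1/2 = 1/2
((q implies q) or (q iff p)) iff ((p iff (p or q)) implies (q implies p)) = 1/2 iff 1/2 = 1/2
not (((not q or p) or (p implies p)) or (q implies not p)) iff (((q implies q) or (q iff p)) iff ((p iff (p or q)) implies (q implies p))) = 1/2 iff 1/2 = 1/2
not p = not 1/2 = 1/2
p iff q = 1/2 iff 1/2 = 1/2
not (p iff q) = not 1/2 = 1/2
not p implies not (p iff q) = 1/2 implies 1/2 = 1/2
q or q = 1/2 or 1/2 = 1/2
not q = not 1/2 = 1/2
(q or q) iff not q = 1/2 iff 1/2 = 1/2
p implies p = 1/2 implies 1/2 = 1/2
not (p implies p) = not 1/2 = 1/2
((q or q) iff not q) iff not (p implies p) = 1/2 iff 1/2 = 1/2
p implies q = 1/2 implies 1/2 = 1/2
p or (p implies q) = 1/2 or 1/2 = 1/2
(((q or q) iff not q) iff not (p implies p)) or (p or (p implies q)) = 1/2 or 1/2 = 1/2
not ((((q or q) iff not q) iff not (p implies p)) or (p or (p implies q))) = not 1/2 = 1/2
(not p implies not (p iff q)) implies not ((((q or q) iff not q) iff not (p implies p)) or (p or (p implies q))) = 1/2 implies 1/2 = 1/2
(not (((not q or p) or (p implies p)) or (q implies not p)) iff (((q implies q) or (q iff p)) iff ((p iff (p or q)) implies (q implies p)))) or ((not p implies not (p iff q)) implies not ((((q or q) iff not q) iff not (p implies p)) or (p or (p implies q)))) = 1/2 or 1/2 = 1/2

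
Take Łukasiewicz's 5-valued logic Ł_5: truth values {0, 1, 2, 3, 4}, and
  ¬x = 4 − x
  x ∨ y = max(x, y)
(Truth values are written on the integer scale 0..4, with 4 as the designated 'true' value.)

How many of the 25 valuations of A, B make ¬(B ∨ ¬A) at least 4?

value 4: 1 assignment (counts)
value 3: 3 assignments
value 2: 5 assignments
value 1: 7 assignments
value 0: 9 assignments
So 1 of the 25 assignments meets the threshold.

1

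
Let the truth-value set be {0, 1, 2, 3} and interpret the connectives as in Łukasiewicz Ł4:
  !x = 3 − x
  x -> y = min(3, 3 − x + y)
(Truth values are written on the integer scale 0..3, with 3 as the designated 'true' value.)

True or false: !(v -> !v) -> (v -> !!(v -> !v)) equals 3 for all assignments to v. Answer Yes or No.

No

Counterexample: take v = 3.
!v = !3 = 0
v -> !v = 3 -> 0 = 0
!(v -> !v) = !0 = 3
!v = !3 = 0
v -> !v = 3 -> 0 = 0
!(v -> !v) = !0 = 3
!!(v -> !v) = !3 = 0
v -> !!(v -> !v) = 3 -> 0 = 0
!(v -> !v) -> (v -> !!(v -> !v)) = 3 -> 0 = 0
This gives 0 ≠ 3.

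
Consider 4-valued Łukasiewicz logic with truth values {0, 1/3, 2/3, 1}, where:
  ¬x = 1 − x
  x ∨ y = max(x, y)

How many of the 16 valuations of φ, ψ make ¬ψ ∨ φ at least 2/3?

12

φ = 0, ψ = 0 ↦ 1  ≥
φ = 0, ψ = 1/3 ↦ 2/3  ≥
φ = 0, ψ = 2/3 ↦ 1/3  <
φ = 0, ψ = 1 ↦ 0  <
φ = 1/3, ψ = 0 ↦ 1  ≥
φ = 1/3, ψ = 1/3 ↦ 2/3  ≥
φ = 1/3, ψ = 2/3 ↦ 1/3  <
φ = 1/3, ψ = 1 ↦ 1/3  <
φ = 2/3, ψ = 0 ↦ 1  ≥
φ = 2/3, ψ = 1/3 ↦ 2/3  ≥
φ = 2/3, ψ = 2/3 ↦ 2/3  ≥
φ = 2/3, ψ = 1 ↦ 2/3  ≥
φ = 1, ψ = 0 ↦ 1  ≥
φ = 1, ψ = 1/3 ↦ 1  ≥
φ = 1, ψ = 2/3 ↦ 1  ≥
φ = 1, ψ = 1 ↦ 1  ≥
So 12 of the 16 assignments meet the threshold.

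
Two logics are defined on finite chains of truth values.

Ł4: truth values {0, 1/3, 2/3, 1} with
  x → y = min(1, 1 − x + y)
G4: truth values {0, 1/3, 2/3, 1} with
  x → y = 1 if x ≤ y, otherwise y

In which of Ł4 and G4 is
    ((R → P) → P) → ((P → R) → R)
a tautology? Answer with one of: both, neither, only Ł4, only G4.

In Ł4: every assignment gives 1 — tautology.
In G4: at P = 0, R = 1/3 the value is 1/3 — not a tautology.

only Ł4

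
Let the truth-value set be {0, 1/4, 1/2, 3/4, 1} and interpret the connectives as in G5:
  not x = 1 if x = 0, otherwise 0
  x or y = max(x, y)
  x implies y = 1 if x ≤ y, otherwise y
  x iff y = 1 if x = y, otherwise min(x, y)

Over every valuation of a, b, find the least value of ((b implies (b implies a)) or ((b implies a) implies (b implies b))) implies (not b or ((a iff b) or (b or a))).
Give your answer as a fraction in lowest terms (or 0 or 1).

1/4

Take a = 0, b = 1/4:
b implies a = 1/4 implies 0 = 0
b implies (b implies a) = 1/4 implies 0 = 0
b implies a = 1/4 implies 0 = 0
b implies b = 1/4 implies 1/4 = 1
(b implies a) implies (b implies b) = 0 implies 1 = 1
(b implies (b implies a)) or ((b implies a) implies (b implies b)) = 0 or 1 = 1
not b = not 1/4 = 0
a iff b = 0 iff 1/4 = 0
b or a = 1/4 or 0 = 1/4
(a iff b) or (b or a) = 0 or 1/4 = 1/4
not b or ((a iff b) or (b or a)) = 0 or 1/4 = 1/4
((b implies (b implies a)) or ((b implies a) implies (b implies b))) implies (not b or ((a iff b) or (b or a))) = 1 implies 1/4 = 1/4
No assignment yields a value below 1/4, so this is the minimum.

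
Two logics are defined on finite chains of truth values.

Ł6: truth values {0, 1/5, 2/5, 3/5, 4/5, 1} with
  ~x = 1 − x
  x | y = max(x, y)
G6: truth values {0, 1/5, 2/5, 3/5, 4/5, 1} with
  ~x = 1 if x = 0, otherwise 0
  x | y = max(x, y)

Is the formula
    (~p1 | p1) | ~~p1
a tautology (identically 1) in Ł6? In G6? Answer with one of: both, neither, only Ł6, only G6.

only G6

In Ł6: at p1 = 1/5 the value is 4/5 — not a tautology.
In G6: every assignment gives 1 — tautology.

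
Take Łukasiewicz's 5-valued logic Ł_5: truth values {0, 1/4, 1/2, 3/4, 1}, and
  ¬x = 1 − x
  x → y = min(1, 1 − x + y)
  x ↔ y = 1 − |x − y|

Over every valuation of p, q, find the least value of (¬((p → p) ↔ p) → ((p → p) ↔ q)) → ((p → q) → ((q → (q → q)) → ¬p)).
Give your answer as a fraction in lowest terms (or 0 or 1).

Take p = 1, q = 1:
p → p = 1 → 1 = 1
(p → p) ↔ p = 1 ↔ 1 = 1
¬((p → p) ↔ p) = ¬1 = 0
p → p = 1 → 1 = 1
(p → p) ↔ q = 1 ↔ 1 = 1
¬((p → p) ↔ p) → ((p → p) ↔ q) = 0 → 1 = 1
p → q = 1 → 1 = 1
q → q = 1 → 1 = 1
q → (q → q) = 1 → 1 = 1
¬p = ¬1 = 0
(q → (q → q)) → ¬p = 1 → 0 = 0
(p → q) → ((q → (q → q)) → ¬p) = 1 → 0 = 0
(¬((p → p) ↔ p) → ((p → p) ↔ q)) → ((p → q) → ((q → (q → q)) → ¬p)) = 1 → 0 = 0
No assignment yields a value below 0, so this is the minimum.

0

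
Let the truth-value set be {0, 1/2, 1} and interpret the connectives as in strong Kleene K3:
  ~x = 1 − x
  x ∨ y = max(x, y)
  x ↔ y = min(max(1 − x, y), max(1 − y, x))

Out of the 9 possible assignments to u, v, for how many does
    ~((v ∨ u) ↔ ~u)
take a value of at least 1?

4

u = 0, v = 0 ↦ 1  ≥
u = 0, v = 1/2 ↦ 1/2  <
u = 0, v = 1 ↦ 0  <
u = 1/2, v = 0 ↦ 1/2  <
u = 1/2, v = 1/2 ↦ 1/2  <
u = 1/2, v = 1 ↦ 1/2  <
u = 1, v = 0 ↦ 1  ≥
u = 1, v = 1/2 ↦ 1  ≥
u = 1, v = 1 ↦ 1  ≥
So 4 of the 9 assignments meet the threshold.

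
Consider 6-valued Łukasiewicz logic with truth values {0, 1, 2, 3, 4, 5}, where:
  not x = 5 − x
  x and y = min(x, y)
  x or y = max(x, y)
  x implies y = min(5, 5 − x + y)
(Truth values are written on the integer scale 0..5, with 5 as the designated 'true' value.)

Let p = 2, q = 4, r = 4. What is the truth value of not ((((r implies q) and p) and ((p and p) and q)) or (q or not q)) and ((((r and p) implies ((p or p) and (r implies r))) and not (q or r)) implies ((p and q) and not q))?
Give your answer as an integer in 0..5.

1

r implies q = 4 implies 4 = 5
(r implies q) and p = 5 and 2 = 2
p and p = 2 and 2 = 2
(p and p) and q = 2 and 4 = 2
((r implies q) and p) and ((p and p) and q) = 2 and 2 = 2
not q = not 4 = 1
q or not q = 4 or 1 = 4
(((r implies q) and p) and ((p and p) and q)) or (q or not q) = 2 or 4 = 4
not ((((r implies q) and p) and ((p and p) and q)) or (q or not q)) = not 4 = 1
r and p = 4 and 2 = 2
p or p = 2 or 2 = 2
r implies r = 4 implies 4 = 5
(p or p) and (r implies r) = 2 and 5 = 2
(r and p) implies ((p or p) and (r implies r)) = 2 implies 2 = 5
q or r = 4 or 4 = 4
not (q or r) = not 4 = 1
((r and p) implies ((p or p) and (r implies r))) and not (q or r) = 5 and 1 = 1
p and q = 2 and 4 = 2
not q = not 4 = 1
(p and q) and not q = 2 and 1 = 1
(((r and p) implies ((p or p) and (r implies r))) and not (q or r)) implies ((p and q) and not q) = 1 implies 1 = 5
not ((((r implies q) and p) and ((p and p) and q)) or (q or not q)) and ((((r and p) implies ((p or p) and (r implies r))) and not (q or r)) implies ((p and q) and not q)) = 1 and 5 = 1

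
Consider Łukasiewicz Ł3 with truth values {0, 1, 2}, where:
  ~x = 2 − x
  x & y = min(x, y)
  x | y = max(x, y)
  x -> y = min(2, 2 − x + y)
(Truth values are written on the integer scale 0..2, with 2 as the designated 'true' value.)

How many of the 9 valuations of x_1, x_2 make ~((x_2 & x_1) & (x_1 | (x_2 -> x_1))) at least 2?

x_1 = 0, x_2 = 0 ↦ 2  ≥
x_1 = 0, x_2 = 1 ↦ 2  ≥
x_1 = 0, x_2 = 2 ↦ 2  ≥
x_1 = 1, x_2 = 0 ↦ 2  ≥
x_1 = 1, x_2 = 1 ↦ 1  <
x_1 = 1, x_2 = 2 ↦ 1  <
x_1 = 2, x_2 = 0 ↦ 2  ≥
x_1 = 2, x_2 = 1 ↦ 1  <
x_1 = 2, x_2 = 2 ↦ 0  <
So 5 of the 9 assignments meet the threshold.

5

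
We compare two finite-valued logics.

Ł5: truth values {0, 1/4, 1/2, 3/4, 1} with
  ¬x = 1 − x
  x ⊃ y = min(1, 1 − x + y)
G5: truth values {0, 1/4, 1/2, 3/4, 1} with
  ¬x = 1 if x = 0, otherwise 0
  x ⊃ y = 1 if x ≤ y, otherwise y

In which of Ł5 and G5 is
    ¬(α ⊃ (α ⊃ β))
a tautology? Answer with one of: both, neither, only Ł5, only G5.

neither

In Ł5: at α = 0, β = 0 the value is 0 — not a tautology.
In G5: at α = 0, β = 0 the value is 0 — not a tautology.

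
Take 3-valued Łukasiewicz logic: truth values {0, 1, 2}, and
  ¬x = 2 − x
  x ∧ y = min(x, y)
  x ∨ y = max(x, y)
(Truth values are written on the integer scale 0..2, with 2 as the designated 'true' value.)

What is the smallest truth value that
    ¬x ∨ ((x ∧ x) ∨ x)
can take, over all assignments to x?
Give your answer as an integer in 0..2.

Take x = 1:
¬x = ¬1 = 1
x ∧ x = 1 ∧ 1 = 1
(x ∧ x) ∨ x = 1 ∨ 1 = 1
¬x ∨ ((x ∧ x) ∨ x) = 1 ∨ 1 = 1
No assignment yields a value below 1, so this is the minimum.

1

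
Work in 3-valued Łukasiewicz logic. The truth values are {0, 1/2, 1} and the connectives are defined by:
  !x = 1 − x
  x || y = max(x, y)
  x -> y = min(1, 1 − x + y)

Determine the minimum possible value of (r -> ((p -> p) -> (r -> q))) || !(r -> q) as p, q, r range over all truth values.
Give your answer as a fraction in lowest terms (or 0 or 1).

1/2

Take p = 0, q = 1/2, r = 1:
p -> p = 0 -> 0 = 1
r -> q = 1 -> 1/2 = 1/2
(p -> p) -> (r -> q) = 1 -> 1/2 = 1/2
r -> ((p -> p) -> (r -> q)) = 1 -> 1/2 = 1/2
r -> q = 1 -> 1/2 = 1/2
!(r -> q) = !1/2 = 1/2
(r -> ((p -> p) -> (r -> q))) || !(r -> q) = 1/2 || 1/2 = 1/2
No assignment yields a value below 1/2, so this is the minimum.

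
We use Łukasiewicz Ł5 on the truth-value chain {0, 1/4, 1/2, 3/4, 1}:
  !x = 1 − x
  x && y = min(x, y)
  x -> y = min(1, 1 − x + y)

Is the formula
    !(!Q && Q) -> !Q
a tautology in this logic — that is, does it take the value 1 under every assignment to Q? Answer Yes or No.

Counterexample: take Q = 3/4.
!Q = !3/4 = 1/4
!Q && Q = 1/4 && 3/4 = 1/4
!(!Q && Q) = !1/4 = 3/4
!(!Q && Q) -> !Q = 3/4 -> 1/4 = 1/2
This gives 1/2 ≠ 1.

No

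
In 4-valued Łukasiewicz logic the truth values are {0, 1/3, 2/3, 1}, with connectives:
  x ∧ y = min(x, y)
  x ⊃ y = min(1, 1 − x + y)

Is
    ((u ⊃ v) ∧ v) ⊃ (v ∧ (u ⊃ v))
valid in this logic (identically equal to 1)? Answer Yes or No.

u = 0, v = 0 ↦ 1
u = 0, v = 1/3 ↦ 1
u = 0, v = 2/3 ↦ 1
u = 0, v = 1 ↦ 1
u = 1/3, v = 0 ↦ 1
u = 1/3, v = 1/3 ↦ 1
u = 1/3, v = 2/3 ↦ 1
u = 1/3, v = 1 ↦ 1
u = 2/3, v = 0 ↦ 1
u = 2/3, v = 1/3 ↦ 1
u = 2/3, v = 2/3 ↦ 1
u = 2/3, v = 1 ↦ 1
u = 1, v = 0 ↦ 1
u = 1, v = 1/3 ↦ 1
u = 1, v = 2/3 ↦ 1
u = 1, v = 1 ↦ 1
Every assignment gives a value ≥ 1.

Yes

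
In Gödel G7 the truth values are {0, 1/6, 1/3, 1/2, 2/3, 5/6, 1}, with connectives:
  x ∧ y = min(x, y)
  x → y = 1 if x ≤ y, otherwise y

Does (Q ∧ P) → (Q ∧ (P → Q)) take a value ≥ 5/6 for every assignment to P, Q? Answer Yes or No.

At P = 1, Q = 5/6, for instance:
Q ∧ P = 5/6 ∧ 1 = 5/6
P → Q = 1 → 5/6 = 5/6
Q ∧ (P → Q) = 5/6 ∧ 5/6 = 5/6
(Q ∧ P) → (Q ∧ (P → Q)) = 5/6 → 5/6 = 1
and checking the remaining 48 assignments likewise gives ≥ 5/6 in every case.

Yes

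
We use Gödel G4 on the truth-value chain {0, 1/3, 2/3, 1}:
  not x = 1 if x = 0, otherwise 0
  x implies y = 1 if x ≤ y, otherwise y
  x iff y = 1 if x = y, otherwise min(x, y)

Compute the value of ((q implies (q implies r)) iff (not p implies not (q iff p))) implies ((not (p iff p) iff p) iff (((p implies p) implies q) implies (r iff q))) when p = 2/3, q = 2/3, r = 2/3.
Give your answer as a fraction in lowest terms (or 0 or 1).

0

q implies r = 2/3 implies 2/3 = 1
q implies (q implies r) = 2/3 implies 1 = 1
not p = not 2/3 = 0
q iff p = 2/3 iff 2/3 = 1
not (q iff p) = not 1 = 0
not p implies not (q iff p) = 0 implies 0 = 1
(q implies (q implies r)) iff (not p implies not (q iff p)) = 1 iff 1 = 1
p iff p = 2/3 iff 2/3 = 1
not (p iff p) = not 1 = 0
not (p iff p) iff p = 0 iff 2/3 = 0
p implies p = 2/3 implies 2/3 = 1
(p implies p) implies q = 1 implies 2/3 = 2/3
r iff q = 2/3 iff 2/3 = 1
((p implies p) implies q) implies (r iff q) = 2/3 implies 1 = 1
(not (p iff p) iff p) iff (((p implies p) implies q) implies (r iff q)) = 0 iff 1 = 0
((q implies (q implies r)) iff (not p implies not (q iff p))) implies ((not (p iff p) iff p) iff (((p implies p) implies q) implies (r iff q))) = 1 implies 0 = 0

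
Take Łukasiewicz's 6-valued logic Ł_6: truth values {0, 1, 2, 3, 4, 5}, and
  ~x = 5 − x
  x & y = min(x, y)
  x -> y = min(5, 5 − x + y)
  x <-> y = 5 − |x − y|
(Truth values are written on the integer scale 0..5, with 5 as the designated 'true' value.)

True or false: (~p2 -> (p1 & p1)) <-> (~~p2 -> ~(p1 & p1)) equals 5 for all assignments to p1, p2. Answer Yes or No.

Counterexample: take p1 = 0, p2 = 0.
~p2 = ~0 = 5
p1 & p1 = 0 & 0 = 0
~p2 -> (p1 & p1) = 5 -> 0 = 0
~p2 = ~0 = 5
~~p2 = ~5 = 0
p1 & p1 = 0 & 0 = 0
~(p1 & p1) = ~0 = 5
~~p2 -> ~(p1 & p1) = 0 -> 5 = 5
(~p2 -> (p1 & p1)) <-> (~~p2 -> ~(p1 & p1)) = 0 <-> 5 = 0
This gives 0 ≠ 5.

No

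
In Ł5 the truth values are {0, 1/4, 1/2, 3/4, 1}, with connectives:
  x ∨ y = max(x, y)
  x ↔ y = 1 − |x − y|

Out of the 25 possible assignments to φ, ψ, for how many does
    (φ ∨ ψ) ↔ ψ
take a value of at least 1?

value 1: 15 assignments (counts)
value 3/4: 4 assignments
value 1/2: 3 assignments
value 1/4: 2 assignments
value 0: 1 assignment
So 15 of the 25 assignments meet the threshold.

15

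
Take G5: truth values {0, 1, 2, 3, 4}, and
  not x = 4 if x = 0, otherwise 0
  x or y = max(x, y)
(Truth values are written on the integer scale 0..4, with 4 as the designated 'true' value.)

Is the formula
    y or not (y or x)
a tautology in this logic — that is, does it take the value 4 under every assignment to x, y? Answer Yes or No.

No

Counterexample: take x = 0, y = 1.
y or x = 1 or 0 = 1
not (y or x) = not 1 = 0
y or not (y or x) = 1 or 0 = 1
This gives 1 ≠ 4.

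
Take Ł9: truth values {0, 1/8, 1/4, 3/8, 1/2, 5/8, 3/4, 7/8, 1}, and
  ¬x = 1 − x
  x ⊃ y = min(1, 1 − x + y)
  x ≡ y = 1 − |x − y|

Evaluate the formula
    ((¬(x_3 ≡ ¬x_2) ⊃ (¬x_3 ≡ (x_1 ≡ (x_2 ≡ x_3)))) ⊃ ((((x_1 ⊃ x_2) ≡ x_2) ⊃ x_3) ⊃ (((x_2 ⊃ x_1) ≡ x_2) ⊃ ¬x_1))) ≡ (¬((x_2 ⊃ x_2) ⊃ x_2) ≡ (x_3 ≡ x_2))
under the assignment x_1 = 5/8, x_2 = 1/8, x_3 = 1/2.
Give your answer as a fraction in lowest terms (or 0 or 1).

3/4

¬x_2 = ¬1/8 = 7/8
x_3 ≡ ¬x_2 = 1/2 ≡ 7/8 = 5/8
¬(x_3 ≡ ¬x_2) = ¬5/8 = 3/8
¬x_3 = ¬1/2 = 1/2
x_2 ≡ x_3 = 1/8 ≡ 1/2 = 5/8
x_1 ≡ (x_2 ≡ x_3) = 5/8 ≡ 5/8 = 1
¬x_3 ≡ (x_1 ≡ (x_2 ≡ x_3)) = 1/2 ≡ 1 = 1/2
¬(x_3 ≡ ¬x_2) ⊃ (¬x_3 ≡ (x_1 ≡ (x_2 ≡ x_3))) = 3/8 ⊃ 1/2 = 1
x_1 ⊃ x_2 = 5/8 ⊃ 1/8 = 1/2
(x_1 ⊃ x_2) ≡ x_2 = 1/2 ≡ 1/8 = 5/8
((x_1 ⊃ x_2) ≡ x_2) ⊃ x_3 = 5/8 ⊃ 1/2 = 7/8
x_2 ⊃ x_1 = 1/8 ⊃ 5/8 = 1
(x_2 ⊃ x_1) ≡ x_2 = 1 ≡ 1/8 = 1/8
¬x_1 = ¬5/8 = 3/8
((x_2 ⊃ x_1) ≡ x_2) ⊃ ¬x_1 = 1/8 ⊃ 3/8 = 1
(((x_1 ⊃ x_2) ≡ x_2) ⊃ x_3) ⊃ (((x_2 ⊃ x_1) ≡ x_2) ⊃ ¬x_1) = 7/8 ⊃ 1 = 1
(¬(x_3 ≡ ¬x_2) ⊃ (¬x_3 ≡ (x_1 ≡ (x_2 ≡ x_3)))) ⊃ ((((x_1 ⊃ x_2) ≡ x_2) ⊃ x_3) ⊃ (((x_2 ⊃ x_1) ≡ x_2) ⊃ ¬x_1)) = 1 ⊃ 1 = 1
x_2 ⊃ x_2 = 1/8 ⊃ 1/8 = 1
(x_2 ⊃ x_2) ⊃ x_2 = 1 ⊃ 1/8 = 1/8
¬((x_2 ⊃ x_2) ⊃ x_2) = ¬1/8 = 7/8
x_3 ≡ x_2 = 1/2 ≡ 1/8 = 5/8
¬((x_2 ⊃ x_2) ⊃ x_2) ≡ (x_3 ≡ x_2) = 7/8 ≡ 5/8 = 3/4
((¬(x_3 ≡ ¬x_2) ⊃ (¬x_3 ≡ (x_1 ≡ (x_2 ≡ x_3)))) ⊃ ((((x_1 ⊃ x_2) ≡ x_2) ⊃ x_3) ⊃ (((x_2 ⊃ x_1) ≡ x_2) ⊃ ¬x_1))) ≡ (¬((x_2 ⊃ x_2) ⊃ x_2) ≡ (x_3 ≡ x_2)) = 1 ≡ 3/4 = 3/4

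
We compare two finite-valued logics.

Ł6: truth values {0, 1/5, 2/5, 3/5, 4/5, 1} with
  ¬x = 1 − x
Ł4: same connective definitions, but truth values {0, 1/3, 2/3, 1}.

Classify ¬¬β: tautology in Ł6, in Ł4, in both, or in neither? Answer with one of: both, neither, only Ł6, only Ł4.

neither

In Ł6: at β = 0 the value is 0 — not a tautology.
In Ł4: at β = 0 the value is 0 — not a tautology.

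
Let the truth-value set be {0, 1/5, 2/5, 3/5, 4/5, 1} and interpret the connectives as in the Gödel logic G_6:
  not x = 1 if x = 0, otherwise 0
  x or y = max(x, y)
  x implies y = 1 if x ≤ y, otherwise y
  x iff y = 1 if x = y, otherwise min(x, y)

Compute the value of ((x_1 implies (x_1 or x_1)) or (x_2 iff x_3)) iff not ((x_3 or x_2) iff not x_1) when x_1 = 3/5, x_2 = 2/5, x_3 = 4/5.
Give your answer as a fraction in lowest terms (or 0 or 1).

1

x_1 or x_1 = 3/5 or 3/5 = 3/5
x_1 implies (x_1 or x_1) = 3/5 implies 3/5 = 1
x_2 iff x_3 = 2/5 iff 4/5 = 2/5
(x_1 implies (x_1 or x_1)) or (x_2 iff x_3) = 1 or 2/5 = 1
x_3 or x_2 = 4/5 or 2/5 = 4/5
not x_1 = not 3/5 = 0
(x_3 or x_2) iff not x_1 = 4/5 iff 0 = 0
not ((x_3 or x_2) iff not x_1) = not 0 = 1
((x_1 implies (x_1 or x_1)) or (x_2 iff x_3)) iff not ((x_3 or x_2) iff not x_1) = 1 iff 1 = 1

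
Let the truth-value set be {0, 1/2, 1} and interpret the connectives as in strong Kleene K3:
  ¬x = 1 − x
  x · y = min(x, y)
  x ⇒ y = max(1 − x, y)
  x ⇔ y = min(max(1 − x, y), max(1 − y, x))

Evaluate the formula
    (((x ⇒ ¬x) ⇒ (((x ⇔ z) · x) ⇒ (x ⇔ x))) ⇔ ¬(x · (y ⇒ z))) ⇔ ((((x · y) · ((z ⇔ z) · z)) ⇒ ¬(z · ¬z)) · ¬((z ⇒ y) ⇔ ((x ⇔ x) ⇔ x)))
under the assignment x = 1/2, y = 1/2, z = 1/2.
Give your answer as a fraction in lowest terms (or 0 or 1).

¬x = ¬1/2 = 1/2
x ⇒ ¬x = 1/2 ⇒ 1/2 = 1/2
x ⇔ z = 1/2 ⇔ 1/2 = 1/2
(x ⇔ z) · x = 1/2 · 1/2 = 1/2
x ⇔ x = 1/2 ⇔ 1/2 = 1/2
((x ⇔ z) · x) ⇒ (x ⇔ x) = 1/2 ⇒ 1/2 = 1/2
(x ⇒ ¬x) ⇒ (((x ⇔ z) · x) ⇒ (x ⇔ x)) = 1/2 ⇒ 1/2 = 1/2
y ⇒ z = 1/2 ⇒ 1/2 = 1/2
x · (y ⇒ z) = 1/2 · 1/2 = 1/2
¬(x · (y ⇒ z)) = ¬1/2 = 1/2
((x ⇒ ¬x) ⇒ (((x ⇔ z) · x) ⇒ (x ⇔ x))) ⇔ ¬(x · (y ⇒ z)) = 1/2 ⇔ 1/2 = 1/2
x · y = 1/2 · 1/2 = 1/2
z ⇔ z = 1/2 ⇔ 1/2 = 1/2
(z ⇔ z) · z = 1/2 · 1/2 = 1/2
(x · y) · ((z ⇔ z) · z) = 1/2 · 1/2 = 1/2
¬z = ¬1/2 = 1/2
z · ¬z = 1/2 · 1/2 = 1/2
¬(z · ¬z) = ¬1/2 = 1/2
((x · y) · ((z ⇔ z) · z)) ⇒ ¬(z · ¬z) = 1/2 ⇒ 1/2 = 1/2
z ⇒ y = 1/2 ⇒ 1/2 = 1/2
x ⇔ x = 1/2 ⇔ 1/2 = 1/2
(x ⇔ x) ⇔ x = 1/2 ⇔ 1/2 = 1/2
(z ⇒ y) ⇔ ((x ⇔ x) ⇔ x) = 1/2 ⇔ 1/2 = 1/2
¬((z ⇒ y) ⇔ ((x ⇔ x) ⇔ x)) = ¬1/2 = 1/2
(((x · y) · ((z ⇔ z) · z)) ⇒ ¬(z · ¬z)) · ¬((z ⇒ y) ⇔ ((x ⇔ x) ⇔ x)) = 1/2 · 1/2 = 1/2
(((x ⇒ ¬x) ⇒ (((x ⇔ z) · x) ⇒ (x ⇔ x))) ⇔ ¬(x · (y ⇒ z))) ⇔ ((((x · y) · ((z ⇔ z) · z)) ⇒ ¬(z · ¬z)) · ¬((z ⇒ y) ⇔ ((x ⇔ x) ⇔ x))) = 1/2 ⇔ 1/2 = 1/2

1/2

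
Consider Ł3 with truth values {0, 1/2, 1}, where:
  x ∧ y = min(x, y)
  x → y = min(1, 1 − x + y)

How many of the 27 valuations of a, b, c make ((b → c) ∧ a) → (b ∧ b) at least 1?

19

value 1: 19 assignments (counts)
value 1/2: 5 assignments
value 0: 3 assignments
So 19 of the 27 assignments meet the threshold.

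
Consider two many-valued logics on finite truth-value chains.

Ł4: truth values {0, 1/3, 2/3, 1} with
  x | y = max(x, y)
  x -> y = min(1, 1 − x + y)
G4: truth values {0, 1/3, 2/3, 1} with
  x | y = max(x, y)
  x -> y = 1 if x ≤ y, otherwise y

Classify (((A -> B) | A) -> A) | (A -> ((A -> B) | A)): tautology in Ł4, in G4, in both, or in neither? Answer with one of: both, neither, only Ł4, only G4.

both

In Ł4: every assignment gives 1 — tautology.
In G4: every assignment gives 1 — tautology.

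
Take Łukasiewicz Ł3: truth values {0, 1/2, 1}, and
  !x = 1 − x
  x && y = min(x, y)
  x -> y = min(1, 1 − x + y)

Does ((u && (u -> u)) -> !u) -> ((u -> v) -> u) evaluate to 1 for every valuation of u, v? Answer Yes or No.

Counterexample: take u = 0, v = 0.
u -> u = 0 -> 0 = 1
u && (u -> u) = 0 && 1 = 0
!u = !0 = 1
(u && (u -> u)) -> !u = 0 -> 1 = 1
u -> v = 0 -> 0 = 1
(u -> v) -> u = 1 -> 0 = 0
((u && (u -> u)) -> !u) -> ((u -> v) -> u) = 1 -> 0 = 0
This gives 0 ≠ 1.

No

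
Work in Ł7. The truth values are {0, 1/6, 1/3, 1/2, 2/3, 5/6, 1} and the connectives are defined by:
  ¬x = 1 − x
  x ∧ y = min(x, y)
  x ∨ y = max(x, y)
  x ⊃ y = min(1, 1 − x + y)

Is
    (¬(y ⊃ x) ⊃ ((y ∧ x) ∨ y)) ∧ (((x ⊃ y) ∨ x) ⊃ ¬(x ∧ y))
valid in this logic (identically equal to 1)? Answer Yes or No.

No

Counterexample: take x = 1/6, y = 1/6.
y ⊃ x = 1/6 ⊃ 1/6 = 1
¬(y ⊃ x) = ¬1 = 0
y ∧ x = 1/6 ∧ 1/6 = 1/6
(y ∧ x) ∨ y = 1/6 ∨ 1/6 = 1/6
¬(y ⊃ x) ⊃ ((y ∧ x) ∨ y) = 0 ⊃ 1/6 = 1
x ⊃ y = 1/6 ⊃ 1/6 = 1
(x ⊃ y) ∨ x = 1 ∨ 1/6 = 1
x ∧ y = 1/6 ∧ 1/6 = 1/6
¬(x ∧ y) = ¬1/6 = 5/6
((x ⊃ y) ∨ x) ⊃ ¬(x ∧ y) = 1 ⊃ 5/6 = 5/6
(¬(y ⊃ x) ⊃ ((y ∧ x) ∨ y)) ∧ (((x ⊃ y) ∨ x) ⊃ ¬(x ∧ y)) = 1 ∧ 5/6 = 5/6
This gives 5/6 ≠ 1.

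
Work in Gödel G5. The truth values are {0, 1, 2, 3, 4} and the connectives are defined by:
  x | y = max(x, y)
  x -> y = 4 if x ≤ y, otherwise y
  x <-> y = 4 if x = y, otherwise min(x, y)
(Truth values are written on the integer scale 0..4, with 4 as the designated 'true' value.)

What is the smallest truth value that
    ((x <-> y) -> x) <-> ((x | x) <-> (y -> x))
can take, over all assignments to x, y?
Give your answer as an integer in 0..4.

1

Take x = 1, y = 0:
x <-> y = 1 <-> 0 = 0
(x <-> y) -> x = 0 -> 1 = 4
x | x = 1 | 1 = 1
y -> x = 0 -> 1 = 4
(x | x) <-> (y -> x) = 1 <-> 4 = 1
((x <-> y) -> x) <-> ((x | x) <-> (y -> x)) = 4 <-> 1 = 1
No assignment yields a value below 1, so this is the minimum.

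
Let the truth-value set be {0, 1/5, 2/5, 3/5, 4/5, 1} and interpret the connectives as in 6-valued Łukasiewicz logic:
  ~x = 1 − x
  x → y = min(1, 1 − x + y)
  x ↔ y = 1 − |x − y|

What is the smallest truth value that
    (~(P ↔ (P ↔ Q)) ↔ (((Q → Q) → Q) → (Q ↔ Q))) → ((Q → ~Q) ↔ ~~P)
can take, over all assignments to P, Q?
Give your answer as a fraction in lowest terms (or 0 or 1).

0

Take P = 0, Q = 0:
P ↔ Q = 0 ↔ 0 = 1
P ↔ (P ↔ Q) = 0 ↔ 1 = 0
~(P ↔ (P ↔ Q)) = ~0 = 1
Q → Q = 0 → 0 = 1
(Q → Q) → Q = 1 → 0 = 0
Q ↔ Q = 0 ↔ 0 = 1
((Q → Q) → Q) → (Q ↔ Q) = 0 → 1 = 1
~(P ↔ (P ↔ Q)) ↔ (((Q → Q) → Q) → (Q ↔ Q)) = 1 ↔ 1 = 1
~Q = ~0 = 1
Q → ~Q = 0 → 1 = 1
~P = ~0 = 1
~~P = ~1 = 0
(Q → ~Q) ↔ ~~P = 1 ↔ 0 = 0
(~(P ↔ (P ↔ Q)) ↔ (((Q → Q) → Q) → (Q ↔ Q))) → ((Q → ~Q) ↔ ~~P) = 1 → 0 = 0
No assignment yields a value below 0, so this is the minimum.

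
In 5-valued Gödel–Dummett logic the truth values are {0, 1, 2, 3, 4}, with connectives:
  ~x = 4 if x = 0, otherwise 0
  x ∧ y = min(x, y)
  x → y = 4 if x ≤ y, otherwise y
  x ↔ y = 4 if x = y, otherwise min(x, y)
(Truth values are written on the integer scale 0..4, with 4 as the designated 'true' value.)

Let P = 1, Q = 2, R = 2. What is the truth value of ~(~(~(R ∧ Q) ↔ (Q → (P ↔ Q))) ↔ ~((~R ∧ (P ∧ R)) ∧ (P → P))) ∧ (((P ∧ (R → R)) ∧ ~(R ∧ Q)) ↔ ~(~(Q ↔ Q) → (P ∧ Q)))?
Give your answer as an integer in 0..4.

0

R ∧ Q = 2 ∧ 2 = 2
~(R ∧ Q) = ~2 = 0
P ↔ Q = 1 ↔ 2 = 1
Q → (P ↔ Q) = 2 → 1 = 1
~(R ∧ Q) ↔ (Q → (P ↔ Q)) = 0 ↔ 1 = 0
~(~(R ∧ Q) ↔ (Q → (P ↔ Q))) = ~0 = 4
~R = ~2 = 0
P ∧ R = 1 ∧ 2 = 1
~R ∧ (P ∧ R) = 0 ∧ 1 = 0
P → P = 1 → 1 = 4
(~R ∧ (P ∧ R)) ∧ (P → P) = 0 ∧ 4 = 0
~((~R ∧ (P ∧ R)) ∧ (P → P)) = ~0 = 4
~(~(R ∧ Q) ↔ (Q → (P ↔ Q))) ↔ ~((~R ∧ (P ∧ R)) ∧ (P → P)) = 4 ↔ 4 = 4
~(~(~(R ∧ Q) ↔ (Q → (P ↔ Q))) ↔ ~((~R ∧ (P ∧ R)) ∧ (P → P))) = ~4 = 0
R → R = 2 → 2 = 4
P ∧ (R → R) = 1 ∧ 4 = 1
R ∧ Q = 2 ∧ 2 = 2
~(R ∧ Q) = ~2 = 0
(P ∧ (R → R)) ∧ ~(R ∧ Q) = 1 ∧ 0 = 0
Q ↔ Q = 2 ↔ 2 = 4
~(Q ↔ Q) = ~4 = 0
P ∧ Q = 1 ∧ 2 = 1
~(Q ↔ Q) → (P ∧ Q) = 0 → 1 = 4
~(~(Q ↔ Q) → (P ∧ Q)) = ~4 = 0
((P ∧ (R → R)) ∧ ~(R ∧ Q)) ↔ ~(~(Q ↔ Q) → (P ∧ Q)) = 0 ↔ 0 = 4
~(~(~(R ∧ Q) ↔ (Q → (P ↔ Q))) ↔ ~((~R ∧ (P ∧ R)) ∧ (P → P))) ∧ (((P ∧ (R → R)) ∧ ~(R ∧ Q)) ↔ ~(~(Q ↔ Q) → (P ∧ Q))) = 0 ∧ 4 = 0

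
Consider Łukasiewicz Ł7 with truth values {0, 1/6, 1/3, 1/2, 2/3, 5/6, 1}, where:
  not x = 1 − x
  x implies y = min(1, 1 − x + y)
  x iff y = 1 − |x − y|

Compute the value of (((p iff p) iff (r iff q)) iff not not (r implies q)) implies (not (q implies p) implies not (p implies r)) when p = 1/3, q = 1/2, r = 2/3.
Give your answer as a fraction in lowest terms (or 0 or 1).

p iff p = 1/3 iff 1/3 = 1
r iff q = 2/3 iff 1/2 = 5/6
(p iff p) iff (r iff q) = 1 iff 5/6 = 5/6
r implies q = 2/3 implies 1/2 = 5/6
not (r implies q) = not 5/6 = 1/6
not not (r implies q) = not 1/6 = 5/6
((p iff p) iff (r iff q)) iff not not (r implies q) = 5/6 iff 5/6 = 1
q implies p = 1/2 implies 1/3 = 5/6
not (q implies p) = not 5/6 = 1/6
p implies r = 1/3 implies 2/3 = 1
not (p implies r) = not 1 = 0
not (q implies p) implies not (p implies r) = 1/6 implies 0 = 5/6
(((p iff p) iff (r iff q)) iff not not (r implies q)) implies (not (q implies p) implies not (p implies r)) = 1 implies 5/6 = 5/6

5/6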